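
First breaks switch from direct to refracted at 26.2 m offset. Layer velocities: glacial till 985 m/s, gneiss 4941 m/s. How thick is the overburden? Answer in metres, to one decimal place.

x_cross = 2h·√((V₂+V₁)/(V₂−V₁)) → h = x_cross / (2·√((V₂+V₁)/(V₂−V₁))).
√((V₂+V₁)/(V₂−V₁)) = √((4941+985)/(4941−985)) = 1.2239.
h = 26.2 / (2·1.2239) = 10.70 m.

10.7 m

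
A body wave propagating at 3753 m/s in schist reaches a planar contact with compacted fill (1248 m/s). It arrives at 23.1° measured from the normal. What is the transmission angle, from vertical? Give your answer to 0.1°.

7.5°

Snell's law: sin θ₂ = (V₂/V₁)·sin θ₁ = (1248/3753)·sin 23.1° = 0.1305.
θ₂ = sin⁻¹(0.1305) = 7.50° (from vertical).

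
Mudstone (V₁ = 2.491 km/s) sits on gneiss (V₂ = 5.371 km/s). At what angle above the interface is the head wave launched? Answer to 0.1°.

At critical incidence the refracted ray runs along the interface (θ₂ = 90°), so sin θ_c = V₁/V₂.
θ_c = arcsin(2.491/5.371) = arcsin 0.4638 = 27.63°.
Measured from the interface: 90° − 27.63° = 62.37°.

62.4°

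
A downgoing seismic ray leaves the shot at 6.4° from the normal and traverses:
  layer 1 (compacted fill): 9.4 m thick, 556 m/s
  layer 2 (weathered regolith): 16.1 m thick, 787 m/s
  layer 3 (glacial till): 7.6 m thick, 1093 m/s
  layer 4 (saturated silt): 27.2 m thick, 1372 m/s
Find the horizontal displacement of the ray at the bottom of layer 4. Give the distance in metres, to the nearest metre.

Apply Snell's law at each interface; in layer i the horizontal offset is hᵢ·tan θᵢ.
Layer 1: θ = 6.40°; offset = 9.4·tan 6.40° = 1.054 m.
Layer 2: sin θ = 787·sin 6.4°/556 = 0.1578, θ = 9.08°; offset = 16.1·tan 9.08° = 2.572 m.
Layer 3: sin θ = 1093·sin 6.4°/556 = 0.2191, θ = 12.66°; offset = 7.6·tan 12.66° = 1.707 m.
Layer 4: sin θ = 1372·sin 6.4°/556 = 0.2751, θ = 15.97°; offset = 27.2·tan 15.97° = 7.782 m.
Summing the layer offsets gives 13.116 m.

13 m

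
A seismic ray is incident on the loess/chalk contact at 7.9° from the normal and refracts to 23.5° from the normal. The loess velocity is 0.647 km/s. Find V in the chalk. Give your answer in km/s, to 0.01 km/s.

sin 7.9° = 0.1374; sin 23.5° = 0.3987.
V₂ = V₁·(sin θ₂/sin θ₁) = 0.647·(0.3987/0.1374) = 1.88 km/s.

1.88 km/s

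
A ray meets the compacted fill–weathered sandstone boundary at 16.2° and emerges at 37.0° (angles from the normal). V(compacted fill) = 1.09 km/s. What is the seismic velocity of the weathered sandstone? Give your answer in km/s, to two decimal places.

2.35 km/s

sin 16.2° = 0.2790; sin 37.0° = 0.6018.
V₂ = V₁·(sin θ₂/sin θ₁) = 1.09·(0.6018/0.2790) = 2.35 km/s.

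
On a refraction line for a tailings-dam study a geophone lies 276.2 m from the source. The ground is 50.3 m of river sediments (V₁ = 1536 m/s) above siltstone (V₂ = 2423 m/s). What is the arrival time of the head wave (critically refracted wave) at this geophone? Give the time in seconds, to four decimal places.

θ_c = arcsin(V₁/V₂) = arcsin(1536/2423) = 39.34°, cos θ_c = 0.7734.
Intercept time tᵢ = 2h cos θ_c / V₁ = 2·50.3·0.7734/1536 = 0.05065 s.
t = x/V₂ + tᵢ = 276.2/2423 + 0.05065 = 0.16464 s.

0.1646 s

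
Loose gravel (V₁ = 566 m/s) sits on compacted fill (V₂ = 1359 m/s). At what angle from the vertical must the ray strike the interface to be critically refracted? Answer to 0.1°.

24.6°

Critical incidence: sin θ_c = V₁/V₂ = 566/1359 = 0.4165.
θ_c = arcsin 0.4165 = 24.61°.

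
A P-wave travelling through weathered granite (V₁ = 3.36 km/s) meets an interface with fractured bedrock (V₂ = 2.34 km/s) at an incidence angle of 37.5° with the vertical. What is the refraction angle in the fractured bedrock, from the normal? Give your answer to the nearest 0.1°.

25.1°

sin θ₁/V₁ = sin θ₂/V₂ ⇒ sin θ₂ = 2.34·sin 37.5°/3.36 = 2.34·0.6088/3.36 = 0.4240.
θ₂ = arcsin 0.4240 = 25.08° from the normal.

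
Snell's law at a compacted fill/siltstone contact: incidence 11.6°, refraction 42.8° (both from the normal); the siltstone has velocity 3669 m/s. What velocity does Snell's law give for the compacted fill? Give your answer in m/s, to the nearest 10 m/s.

Snell's law: sin 11.6°/V₁ = sin 42.8°/V₂.
V₁ = V₂·sin 11.6°/sin 42.8° = 3669 × 0.2959 = 1085.83 m/s.

1090 m/s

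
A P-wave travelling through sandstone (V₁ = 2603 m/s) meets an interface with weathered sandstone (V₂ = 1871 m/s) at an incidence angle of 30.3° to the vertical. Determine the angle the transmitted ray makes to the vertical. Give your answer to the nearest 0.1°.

Snell's law: sin θ₂ = (V₂/V₁)·sin θ₁ = (1871/2603)·sin 30.3° = 0.3626.
θ₂ = sin⁻¹(0.3626) = 21.26° (from vertical).

21.3°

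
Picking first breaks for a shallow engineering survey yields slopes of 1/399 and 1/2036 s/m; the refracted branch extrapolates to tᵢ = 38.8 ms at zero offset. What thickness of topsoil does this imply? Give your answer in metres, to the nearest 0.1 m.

7.9 m

θ_c = arcsin(399/2036) = 11.30°; cos θ_c = 0.9806.
tᵢ = 2h cos θ_c/V₁ ⇒ h = tᵢ·V₁/(2 cos θ_c) = 0.0388·399/(2·0.9806) = 7.89 m.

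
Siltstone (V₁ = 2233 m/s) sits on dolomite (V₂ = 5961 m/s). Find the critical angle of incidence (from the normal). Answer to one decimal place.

22.0°

Critical incidence: sin θ_c = V₁/V₂ = 2233/5961 = 0.3746.
θ_c = arcsin 0.3746 = 22.00°.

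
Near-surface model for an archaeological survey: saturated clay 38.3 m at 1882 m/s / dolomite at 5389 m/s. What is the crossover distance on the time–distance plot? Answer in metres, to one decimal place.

x_cross = 2h·√((V₂+V₁)/(V₂−V₁)).
(V₂+V₁)/(V₂−V₁) = (5389+1882)/(5389−1882) = 2.0733; √ = 1.4399.
x_cross = 2·38.3·1.4399 = 110.30 m.

110.3 m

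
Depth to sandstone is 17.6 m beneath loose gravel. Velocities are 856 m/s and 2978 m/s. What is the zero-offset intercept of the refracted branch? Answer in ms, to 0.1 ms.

θ_c = arcsin(V₁/V₂) = arcsin(856/2978) = 16.70°; cos θ_c = 0.9578.
tᵢ = 2h·cos θ_c / V₁ = 2·17.6·0.9578 / 856 = 0.03939 s.

39.4 ms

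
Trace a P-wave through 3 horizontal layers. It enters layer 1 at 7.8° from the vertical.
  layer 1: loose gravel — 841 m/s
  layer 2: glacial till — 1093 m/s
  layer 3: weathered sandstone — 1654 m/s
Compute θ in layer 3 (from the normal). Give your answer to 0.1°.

Snell's law across each interface conserves sin θ / V, so sin θ_3 = V_3·sin θ₁/V₁.
sin θ_3 = 1654 × sin 7.8° / 841 = 0.2669.
θ_3 = 15.48° from the vertical.

15.5°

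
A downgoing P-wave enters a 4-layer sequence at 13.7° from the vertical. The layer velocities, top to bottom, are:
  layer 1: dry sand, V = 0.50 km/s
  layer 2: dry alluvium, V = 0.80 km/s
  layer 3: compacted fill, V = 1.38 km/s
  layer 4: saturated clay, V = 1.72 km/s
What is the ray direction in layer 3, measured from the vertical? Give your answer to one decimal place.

40.8°

Ray parameter p = sin 13.7° / 0.50 = 4.7368e-01 s/km.
sin θ_3 = p·V_3 = 4.7368e-01 × 1.38 = 0.6537.
θ_3 = 40.82° from the vertical.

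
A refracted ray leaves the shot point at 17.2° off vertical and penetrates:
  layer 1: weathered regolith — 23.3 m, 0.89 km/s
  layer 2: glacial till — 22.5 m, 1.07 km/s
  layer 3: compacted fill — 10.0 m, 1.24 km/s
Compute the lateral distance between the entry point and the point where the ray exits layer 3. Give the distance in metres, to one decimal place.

Apply Snell's law at each interface; in layer i the horizontal offset is hᵢ·tan θᵢ.
Layer 1: θ = 17.20°; offset = 23.3·tan 17.20° = 7.213 m.
Layer 2: sin θ = 1.07·sin 17.2°/0.89 = 0.3555, θ = 20.82°; offset = 22.5·tan 20.82° = 8.558 m.
Layer 3: sin θ = 1.24·sin 17.2°/0.89 = 0.4120, θ = 24.33°; offset = 10.0·tan 24.33° = 4.522 m.
Summing the layer offsets gives 20.292 m.

20.3 m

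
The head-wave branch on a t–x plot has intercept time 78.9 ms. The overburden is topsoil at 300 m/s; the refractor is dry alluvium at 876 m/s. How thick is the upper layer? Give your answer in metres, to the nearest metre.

θ_c = arcsin(300/876) = 20.03°; cos θ_c = 0.9395.
tᵢ = 2h cos θ_c/V₁ ⇒ h = tᵢ·V₁/(2 cos θ_c) = 0.0789·300/(2·0.9395) = 12.60 m.

13 m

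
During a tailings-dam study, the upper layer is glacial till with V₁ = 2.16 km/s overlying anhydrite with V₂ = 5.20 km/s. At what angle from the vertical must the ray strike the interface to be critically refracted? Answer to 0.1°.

24.5°

At critical incidence the refracted ray runs along the interface (θ₂ = 90°), so sin θ_c = V₁/V₂.
θ_c = arcsin(2.16/5.20) = arcsin 0.4154 = 24.54°.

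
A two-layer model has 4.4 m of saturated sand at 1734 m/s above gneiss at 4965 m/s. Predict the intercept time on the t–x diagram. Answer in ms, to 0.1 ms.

θ_c = arcsin(V₁/V₂) = arcsin(1734/4965) = 20.44°; cos θ_c = 0.9370.
tᵢ = 2h·cos θ_c / V₁ = 2·4.4·0.9370 / 1734 = 0.00476 s.

4.8 ms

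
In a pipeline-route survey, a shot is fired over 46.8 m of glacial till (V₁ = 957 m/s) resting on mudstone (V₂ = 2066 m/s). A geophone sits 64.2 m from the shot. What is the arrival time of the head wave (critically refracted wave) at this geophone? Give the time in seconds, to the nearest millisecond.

0.118 s

t = x/V₂ + 2h·√(V₂²−V₁²)/(V₁V₂).
√(V₂²−V₁²) = √(2066²−957²) = 1831.0 m/s; delay term = 2·46.8·1831.0/(957·2066) = 0.08668 s.
t = 64.2/2066 + 0.08668 = 0.11775 s.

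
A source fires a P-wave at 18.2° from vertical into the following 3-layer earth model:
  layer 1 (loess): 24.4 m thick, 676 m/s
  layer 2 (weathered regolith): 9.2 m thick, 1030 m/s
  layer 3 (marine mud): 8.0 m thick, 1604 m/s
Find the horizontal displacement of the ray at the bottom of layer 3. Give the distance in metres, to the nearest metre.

Apply Snell's law at each interface; in layer i the horizontal offset is hᵢ·tan θᵢ.
Layer 1: θ = 18.20°; offset = 24.4·tan 18.20° = 8.022 m.
Layer 2: sin θ = 1030·sin 18.2°/676 = 0.4759, θ = 28.42°; offset = 9.2·tan 28.42° = 4.978 m.
Layer 3: sin θ = 1604·sin 18.2°/676 = 0.7411, θ = 47.83°; offset = 8.0·tan 47.83° = 8.831 m.
Summing the layer offsets gives 21.831 m.

22 m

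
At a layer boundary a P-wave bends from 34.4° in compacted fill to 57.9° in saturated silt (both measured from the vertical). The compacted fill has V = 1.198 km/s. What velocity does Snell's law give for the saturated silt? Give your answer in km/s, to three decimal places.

sin 34.4° = 0.5650; sin 57.9° = 0.8471.
V₂ = V₁·(sin θ₂/sin θ₁) = 1.198·(0.8471/0.5650) = 1.796 km/s.

1.796 km/s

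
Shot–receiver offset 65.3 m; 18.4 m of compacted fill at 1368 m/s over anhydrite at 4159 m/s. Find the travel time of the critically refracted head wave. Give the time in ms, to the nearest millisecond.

41 ms

t = x/V₂ + 2h·√(V₂²−V₁²)/(V₁V₂).
√(V₂²−V₁²) = √(4159²−1368²) = 3927.6 m/s; delay term = 2·18.4·3927.6/(1368·4159) = 0.02540 s.
t = 65.3/4159 + 0.02540 = 0.04110 s.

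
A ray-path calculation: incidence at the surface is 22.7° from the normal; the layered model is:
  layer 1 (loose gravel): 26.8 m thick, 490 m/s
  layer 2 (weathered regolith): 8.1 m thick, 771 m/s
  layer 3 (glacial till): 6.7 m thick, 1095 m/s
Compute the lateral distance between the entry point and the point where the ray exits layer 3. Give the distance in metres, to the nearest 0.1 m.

Apply Snell's law at each interface; in layer i the horizontal offset is hᵢ·tan θᵢ.
Layer 1: θ = 22.70°; offset = 26.8·tan 22.70° = 11.211 m.
Layer 2: sin θ = 771·sin 22.7°/490 = 0.6072, θ = 37.39°; offset = 8.1·tan 37.39° = 6.190 m.
Layer 3: sin θ = 1095·sin 22.7°/490 = 0.8624, θ = 59.59°; offset = 6.7·tan 59.59° = 11.413 m.
Σ offsets = 28.814 m.

28.8 m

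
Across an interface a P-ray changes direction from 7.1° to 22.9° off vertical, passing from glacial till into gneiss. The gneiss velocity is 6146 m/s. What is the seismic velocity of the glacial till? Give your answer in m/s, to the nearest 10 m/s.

Snell's law: sin 7.1°/V₁ = sin 22.9°/V₂.
V₁ = V₂·sin 7.1°/sin 22.9° = 6146 × 0.3176 = 1952.22 m/s.

1950 m/s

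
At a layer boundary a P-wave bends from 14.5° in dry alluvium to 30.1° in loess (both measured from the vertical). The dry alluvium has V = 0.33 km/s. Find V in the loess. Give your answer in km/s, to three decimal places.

0.661 km/s

sin 14.5° = 0.2504; sin 30.1° = 0.5015.
V₂ = V₁·(sin θ₂/sin θ₁) = 0.33·(0.5015/0.2504) = 0.661 km/s.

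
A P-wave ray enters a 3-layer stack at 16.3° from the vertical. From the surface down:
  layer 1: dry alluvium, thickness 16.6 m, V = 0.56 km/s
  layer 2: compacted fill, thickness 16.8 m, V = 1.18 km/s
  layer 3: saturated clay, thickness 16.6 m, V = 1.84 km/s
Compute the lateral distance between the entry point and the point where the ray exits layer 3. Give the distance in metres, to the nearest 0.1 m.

56.8 m

Ray parameter p = sin 16.3° / 0.56 km/s = 5.0119e-01 s/km.
Layer 1: θ = 16.30°; offset = 16.6·tan 16.30° = 4.854 m.
Layer 2: sin θ = p·1.18 = 0.5914 → θ = 36.26°; offset = 16.8·tan 36.26° = 12.321 m.
Layer 3: sin θ = p·1.84 = 0.9222 → θ = 67.25°; offset = 16.6·tan 67.25° = 39.584 m.
Summing the layer offsets gives 56.759 m.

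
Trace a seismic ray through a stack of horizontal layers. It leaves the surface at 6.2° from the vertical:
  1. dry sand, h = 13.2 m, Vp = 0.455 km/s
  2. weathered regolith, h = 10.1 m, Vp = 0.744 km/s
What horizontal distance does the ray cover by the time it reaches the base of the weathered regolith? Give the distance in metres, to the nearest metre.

3 m

Apply Snell's law at each interface; in layer i the horizontal offset is hᵢ·tan θᵢ.
Layer 1: θ = 6.20°; offset = 13.2·tan 6.20° = 1.434 m.
Layer 2: sin θ = 0.744·sin 6.2°/0.455 = 0.1766, θ = 10.17°; offset = 10.1·tan 10.17° = 1.812 m.
Total horizontal offset = 3.246 m.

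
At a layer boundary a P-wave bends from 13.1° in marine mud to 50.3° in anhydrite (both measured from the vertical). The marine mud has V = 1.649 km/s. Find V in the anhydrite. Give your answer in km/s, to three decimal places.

5.598 km/s

Snell's law: sin 13.1°/V₁ = sin 50.3°/V₂.
V₂ = V₁·sin 50.3°/sin 13.1° = 1.649 × 3.3946 = 5.598 km/s.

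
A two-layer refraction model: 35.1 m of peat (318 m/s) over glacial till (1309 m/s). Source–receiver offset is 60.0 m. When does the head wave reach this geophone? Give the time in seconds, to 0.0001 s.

0.2600 s

θ_c = arcsin(V₁/V₂) = arcsin(318/1309) = 14.06°, cos θ_c = 0.9700.
Intercept time tᵢ = 2h cos θ_c / V₁ = 2·35.1·0.9700/318 = 0.21414 s.
t = x/V₂ + tᵢ = 60.0/1309 + 0.21414 = 0.25998 s.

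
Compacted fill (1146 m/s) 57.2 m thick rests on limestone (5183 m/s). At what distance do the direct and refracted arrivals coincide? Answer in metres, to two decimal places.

θ_c = arcsin(1146/5183) = 12.77°, so cos θ_c = 0.9752 and tᵢ = 2h cos θ_c/V₁ = 0.0974 s.
At crossover x/V₁ = x/V₂ + tᵢ ⇒ x = tᵢ/(1/V₁ − 1/V₂) = 0.09735/(8.7260e-04 − 1.9294e-04) = 143.24 m.

143.24 m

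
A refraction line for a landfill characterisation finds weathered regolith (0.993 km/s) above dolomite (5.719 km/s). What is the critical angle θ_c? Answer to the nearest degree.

Critical incidence: sin θ_c = V₁/V₂ = 0.993/5.719 = 0.1736.
θ_c = arcsin 0.1736 = 10.00°.

10°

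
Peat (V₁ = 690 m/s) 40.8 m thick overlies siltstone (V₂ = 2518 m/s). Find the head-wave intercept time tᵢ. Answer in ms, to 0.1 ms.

tᵢ = 2h·√(V₂²−V₁²)/(V₁V₂).
√(V₂²−V₁²) = √(2518²−690²) = 2421.6 m/s.
tᵢ = 2·40.8·2421.6/(690·2518) = 0.11373 s.

113.7 ms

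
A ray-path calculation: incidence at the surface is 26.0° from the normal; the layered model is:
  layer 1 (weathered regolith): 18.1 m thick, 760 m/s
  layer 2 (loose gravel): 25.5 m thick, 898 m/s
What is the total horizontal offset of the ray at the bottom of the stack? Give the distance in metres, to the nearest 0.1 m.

Ray parameter p = sin 26.0° / 760 m/s = 5.7680e-04 s/m.
Layer 1: θ = 26.00°; offset = 18.1·tan 26.00° = 8.828 m.
Layer 2: sin θ = p·898 = 0.5180 → θ = 31.20°; offset = 25.5·tan 31.20° = 15.441 m.
Σ offsets = 24.269 m.

24.3 m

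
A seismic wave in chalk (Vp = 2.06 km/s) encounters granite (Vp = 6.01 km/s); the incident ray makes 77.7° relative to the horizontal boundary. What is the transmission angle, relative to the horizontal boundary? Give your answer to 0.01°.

51.57°

Convert to the normal: θ₁ = 90° − 77.7° = 12.3°.
Snell's law: sin θ₂ = (V₂/V₁)·sin θ₁ = (6.01/2.06)·sin 12.3° = 0.6215.
θ₂ = sin⁻¹(0.6215) = 38.43° (from vertical).
From the interface: 90° − 38.43° = 51.57°.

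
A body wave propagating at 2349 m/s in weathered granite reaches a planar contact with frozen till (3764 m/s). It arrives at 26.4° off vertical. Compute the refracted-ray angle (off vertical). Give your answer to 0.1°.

sin θ₁/V₁ = sin θ₂/V₂ ⇒ sin θ₂ = 3764·sin 26.4°/2349 = 3764·0.4446/2349 = 0.7125.
θ₂ = arcsin 0.7125 = 45.44° from the normal.

45.4°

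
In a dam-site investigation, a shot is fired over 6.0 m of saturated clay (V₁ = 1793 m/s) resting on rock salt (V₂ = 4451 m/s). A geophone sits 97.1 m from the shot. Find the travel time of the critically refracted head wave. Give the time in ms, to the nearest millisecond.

28 ms

θ_c = arcsin(V₁/V₂) = arcsin(1793/4451) = 23.76°, cos θ_c = 0.9153.
Intercept time tᵢ = 2h cos θ_c / V₁ = 2·6.0·0.9153/1793 = 0.00613 s.
t = x/V₂ + tᵢ = 97.1/4451 + 0.00613 = 0.02794 s.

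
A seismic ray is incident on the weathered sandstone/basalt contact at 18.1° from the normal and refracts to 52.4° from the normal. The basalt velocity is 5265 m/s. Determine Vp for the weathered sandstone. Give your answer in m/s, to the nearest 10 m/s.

2060 m/s

sin 18.1° = 0.3107; sin 52.4° = 0.7923.
V₁ = V₂·(sin θ₁/sin θ₂) = 5265·(0.3107/0.7923) = 2064.54 m/s.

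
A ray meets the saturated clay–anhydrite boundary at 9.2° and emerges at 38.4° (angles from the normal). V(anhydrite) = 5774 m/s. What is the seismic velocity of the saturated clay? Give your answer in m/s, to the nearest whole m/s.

sin 9.2° = 0.1599; sin 38.4° = 0.6211.
V₁ = V₂·(sin θ₁/sin θ₂) = 5774·(0.1599/0.6211) = 1486.21 m/s.

1486 m/s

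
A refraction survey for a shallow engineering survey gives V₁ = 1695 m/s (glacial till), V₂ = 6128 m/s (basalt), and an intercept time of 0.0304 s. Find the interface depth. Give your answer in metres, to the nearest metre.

h = tᵢ·V₁·V₂ / (2·√(V₂²−V₁²)).
√(V₂²−V₁²) = √(6128² − 1695²) = 5888.9 m/s.
h = 0.0304 s × 1695 × 6128 / (2 × 5888.9) = 26.81 m.

27 m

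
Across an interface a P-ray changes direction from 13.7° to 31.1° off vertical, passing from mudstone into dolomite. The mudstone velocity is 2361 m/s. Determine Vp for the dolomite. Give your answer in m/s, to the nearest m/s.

5149 m/s

sin 13.7° = 0.2368; sin 31.1° = 0.5165.
V₂ = V₁·(sin θ₂/sin θ₁) = 2361·(0.5165/0.2368) = 5149.23 m/s.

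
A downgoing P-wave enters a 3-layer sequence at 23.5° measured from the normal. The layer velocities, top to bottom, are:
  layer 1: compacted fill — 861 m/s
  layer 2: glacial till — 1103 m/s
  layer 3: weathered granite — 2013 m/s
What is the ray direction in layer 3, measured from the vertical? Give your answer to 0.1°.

Snell's law across each interface conserves sin θ / V, so sin θ_3 = V_3·sin θ₁/V₁.
sin θ_3 = 2013 × sin 23.5° / 861 = 0.9323.
θ_3 = 68.79° from the vertical.

68.8°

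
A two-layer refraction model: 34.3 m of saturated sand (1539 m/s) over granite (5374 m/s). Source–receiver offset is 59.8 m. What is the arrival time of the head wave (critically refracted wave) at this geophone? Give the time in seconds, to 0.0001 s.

0.0538 s

θ_c = arcsin(V₁/V₂) = arcsin(1539/5374) = 16.64°, cos θ_c = 0.9581.
Intercept time tᵢ = 2h cos θ_c / V₁ = 2·34.3·0.9581/1539 = 0.04271 s.
t = x/V₂ + tᵢ = 59.8/5374 + 0.04271 = 0.05384 s.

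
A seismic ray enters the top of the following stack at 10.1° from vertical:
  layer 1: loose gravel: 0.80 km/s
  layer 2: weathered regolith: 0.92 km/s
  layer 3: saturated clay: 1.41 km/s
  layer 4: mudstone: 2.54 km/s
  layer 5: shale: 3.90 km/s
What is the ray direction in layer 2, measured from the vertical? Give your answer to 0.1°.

11.6°

Ray parameter p = sin 10.1° / 0.80 = 2.1921e-01 s/km.
sin θ_2 = p·V_2 = 2.1921e-01 × 0.92 = 0.2017.
θ_2 = arcsin 0.2017 = 11.63°.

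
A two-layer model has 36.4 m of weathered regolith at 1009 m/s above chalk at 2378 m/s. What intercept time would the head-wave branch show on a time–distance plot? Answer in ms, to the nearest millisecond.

65 ms

tᵢ = 2h·√(V₂²−V₁²)/(V₁V₂).
√(V₂²−V₁²) = √(2378²−1009²) = 2153.3 m/s.
tᵢ = 2·36.4·2153.3/(1009·2378) = 0.06533 s.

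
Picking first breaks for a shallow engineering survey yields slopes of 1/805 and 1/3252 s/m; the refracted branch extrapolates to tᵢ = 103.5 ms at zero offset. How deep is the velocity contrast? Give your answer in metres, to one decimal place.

43.0 m

θ_c = arcsin(805/3252) = 14.33°; cos θ_c = 0.9689.
tᵢ = 2h cos θ_c/V₁ ⇒ h = tᵢ·V₁/(2 cos θ_c) = 0.1035·805/(2·0.9689) = 43.00 m.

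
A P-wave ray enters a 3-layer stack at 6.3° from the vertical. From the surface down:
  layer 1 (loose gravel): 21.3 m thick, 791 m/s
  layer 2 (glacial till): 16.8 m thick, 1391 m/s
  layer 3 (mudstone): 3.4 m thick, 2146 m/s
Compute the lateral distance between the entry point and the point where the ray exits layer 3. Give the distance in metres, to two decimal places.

Apply Snell's law at each interface; in layer i the horizontal offset is hᵢ·tan θᵢ.
Layer 1: θ = 6.30°; offset = 21.3·tan 6.30° = 2.3515 m.
Layer 2: sin θ = 1391·sin 6.3°/791 = 0.1930, θ = 11.13°; offset = 16.8·tan 11.13° = 3.3040 m.
Layer 3: sin θ = 2146·sin 6.3°/791 = 0.2977, θ = 17.32°; offset = 3.4·tan 17.32° = 1.0603 m.
Σ offsets = 6.7159 m.

6.72 m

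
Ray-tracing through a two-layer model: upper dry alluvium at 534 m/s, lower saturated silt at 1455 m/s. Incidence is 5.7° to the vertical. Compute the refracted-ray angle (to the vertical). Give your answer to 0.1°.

15.7°

Snell's law: sin θ₂ = (V₂/V₁)·sin θ₁ = (1455/534)·sin 5.7° = 0.2706.
θ₂ = arcsin 0.2706 = 15.70° from the normal.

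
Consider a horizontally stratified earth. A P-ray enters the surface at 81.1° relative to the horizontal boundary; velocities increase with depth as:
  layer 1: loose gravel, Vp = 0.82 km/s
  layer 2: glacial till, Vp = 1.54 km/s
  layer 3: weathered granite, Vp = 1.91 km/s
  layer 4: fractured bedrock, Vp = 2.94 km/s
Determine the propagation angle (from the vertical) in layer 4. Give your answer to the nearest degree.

From the normal: θ₁ = 90° − 81.1° = 8.9°.
Snell's law across each interface conserves sin θ / V, so sin θ_4 = V_4·sin θ₁/V₁.
sin θ_4 = 2.94 × sin 8.9° / 0.82 = 0.5547.
θ_4 = 33.69° from the vertical.

34°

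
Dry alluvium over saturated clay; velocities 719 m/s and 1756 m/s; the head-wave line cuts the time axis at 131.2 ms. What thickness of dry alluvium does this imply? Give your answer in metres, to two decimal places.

h = tᵢ·V₁·V₂ / (2·√(V₂²−V₁²)).
√(V₂²−V₁²) = √(1756² − 719²) = 1602.1 m/s.
h = 0.1312 s × 719 × 1756 / (2 × 1602.1) = 51.70 m.

51.70 m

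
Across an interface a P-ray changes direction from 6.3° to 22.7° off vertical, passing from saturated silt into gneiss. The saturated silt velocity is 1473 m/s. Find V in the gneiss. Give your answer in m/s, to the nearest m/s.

5180 m/s

sin 6.3° = 0.1097; sin 22.7° = 0.3859.
V₂ = V₁·(sin θ₂/sin θ₁) = 1473·(0.3859/0.1097) = 5180.14 m/s.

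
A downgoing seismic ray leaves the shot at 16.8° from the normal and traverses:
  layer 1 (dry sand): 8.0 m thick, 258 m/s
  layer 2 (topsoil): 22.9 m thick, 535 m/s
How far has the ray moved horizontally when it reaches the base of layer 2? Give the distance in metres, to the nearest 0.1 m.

p = sin θ₁/V₁ = sin 16.8°/258 = 1.1203e-03 s/m is conserved through the stack.
Layer 1: θ = 16.80°; offset = 8.0·tan 16.80° = 2.415 m.
Layer 2: sin θ = p·535 = 0.5993 → θ = 36.82°; offset = 22.9·tan 36.82° = 17.146 m.
Total horizontal offset = 19.561 m.

19.6 m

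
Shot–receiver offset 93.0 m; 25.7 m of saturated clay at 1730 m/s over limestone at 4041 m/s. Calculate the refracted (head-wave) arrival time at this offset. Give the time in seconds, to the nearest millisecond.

0.050 s

t = x/V₂ + 2h·√(V₂²−V₁²)/(V₁V₂).
√(V₂²−V₁²) = √(4041²−1730²) = 3652.0 m/s; delay term = 2·25.7·3652.0/(1730·4041) = 0.02685 s.
t = 93.0/4041 + 0.02685 = 0.04986 s.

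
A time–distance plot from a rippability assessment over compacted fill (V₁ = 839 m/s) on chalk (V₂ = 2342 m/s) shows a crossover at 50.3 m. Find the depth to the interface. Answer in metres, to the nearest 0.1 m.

17.3 m

x_cross = 2h·√((V₂+V₁)/(V₂−V₁)) → h = x_cross / (2·√((V₂+V₁)/(V₂−V₁))).
√((V₂+V₁)/(V₂−V₁)) = √((2342+839)/(2342−839)) = 1.4548.
h = 50.3 / (2·1.4548) = 17.29 m.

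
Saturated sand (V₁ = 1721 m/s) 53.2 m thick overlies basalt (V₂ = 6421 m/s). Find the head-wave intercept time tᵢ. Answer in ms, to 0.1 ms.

59.6 ms

tᵢ = 2h·√(V₂²−V₁²)/(V₁V₂).
√(V₂²−V₁²) = √(6421²−1721²) = 6186.1 m/s.
tᵢ = 2·53.2·6186.1/(1721·6421) = 0.05956 s.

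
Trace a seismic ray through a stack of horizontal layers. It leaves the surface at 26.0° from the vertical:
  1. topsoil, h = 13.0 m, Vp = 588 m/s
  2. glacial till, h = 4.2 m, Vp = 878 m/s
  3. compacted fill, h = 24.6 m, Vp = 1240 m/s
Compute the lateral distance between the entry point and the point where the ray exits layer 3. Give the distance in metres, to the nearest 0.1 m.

p = sin θ₁/V₁ = sin 26.0°/588 = 7.4553e-04 s/m is conserved through the stack.
Layer 1: θ = 26.00°; offset = 13.0·tan 26.00° = 6.341 m.
Layer 2: sin θ = p·878 = 0.6546 → θ = 40.89°; offset = 4.2·tan 40.89° = 3.637 m.
Layer 3: sin θ = p·1240 = 0.9245 → θ = 67.59°; offset = 24.6·tan 67.59° = 59.644 m.
Summing the layer offsets gives 69.621 m.

69.6 m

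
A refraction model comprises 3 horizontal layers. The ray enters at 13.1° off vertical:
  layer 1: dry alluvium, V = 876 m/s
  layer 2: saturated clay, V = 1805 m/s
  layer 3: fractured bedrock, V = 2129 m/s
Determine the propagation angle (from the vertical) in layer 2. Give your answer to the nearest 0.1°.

27.8°

Ray parameter p = sin 13.1° / 876 = 2.5873e-04 s/m.
sin θ_2 = p·V_2 = 2.5873e-04 × 1805 = 0.4670.
θ_2 = 27.84° from the vertical.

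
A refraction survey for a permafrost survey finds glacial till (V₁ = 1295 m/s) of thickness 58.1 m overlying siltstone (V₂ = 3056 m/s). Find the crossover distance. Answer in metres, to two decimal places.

θ_c = arcsin(1295/3056) = 25.07°, so cos θ_c = 0.9058 and tᵢ = 2h cos θ_c/V₁ = 0.0813 s.
At crossover x/V₁ = x/V₂ + tᵢ ⇒ x = tᵢ/(1/V₁ − 1/V₂) = 0.08128/(7.7220e-04 − 3.2723e-04) = 182.65 m.

182.65 m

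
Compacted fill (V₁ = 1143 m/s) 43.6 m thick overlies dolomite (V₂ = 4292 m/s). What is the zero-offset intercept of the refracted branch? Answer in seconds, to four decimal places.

θ_c = arcsin(V₁/V₂) = arcsin(1143/4292) = 15.44°; cos θ_c = 0.9639.
tᵢ = 2h·cos θ_c / V₁ = 2·43.6·0.9639 / 1143 = 0.07354 s.

0.0735 s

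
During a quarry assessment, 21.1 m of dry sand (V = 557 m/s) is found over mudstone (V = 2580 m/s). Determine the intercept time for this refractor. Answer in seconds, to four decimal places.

0.0740 s

tᵢ = 2h·√(V₂²−V₁²)/(V₁V₂).
√(V₂²−V₁²) = √(2580²−557²) = 2519.2 m/s.
tᵢ = 2·21.1·2519.2/(557·2580) = 0.07398 s.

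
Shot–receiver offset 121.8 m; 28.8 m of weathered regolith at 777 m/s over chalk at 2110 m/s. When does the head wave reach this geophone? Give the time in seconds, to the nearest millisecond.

0.127 s

θ_c = arcsin(V₁/V₂) = arcsin(777/2110) = 21.61°, cos θ_c = 0.9297.
Intercept time tᵢ = 2h cos θ_c / V₁ = 2·28.8·0.9297/777 = 0.06892 s.
t = x/V₂ + tᵢ = 121.8/2110 + 0.06892 = 0.12665 s.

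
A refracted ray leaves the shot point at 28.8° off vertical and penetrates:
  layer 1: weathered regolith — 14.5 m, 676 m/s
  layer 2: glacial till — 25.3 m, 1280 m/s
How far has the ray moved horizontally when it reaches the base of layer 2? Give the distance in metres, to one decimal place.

Ray parameter p = sin 28.8° / 676 m/s = 7.1265e-04 s/m.
Layer 1: θ = 28.80°; offset = 14.5·tan 28.80° = 7.971 m.
Layer 2: sin θ = p·1280 = 0.9122 → θ = 65.81°; offset = 25.3·tan 65.81° = 56.323 m.
Summing the layer offsets gives 64.294 m.

64.3 m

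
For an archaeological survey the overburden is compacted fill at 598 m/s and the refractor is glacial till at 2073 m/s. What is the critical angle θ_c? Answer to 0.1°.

16.8°

At critical incidence the refracted ray runs along the interface (θ₂ = 90°), so sin θ_c = V₁/V₂.
θ_c = arcsin(598/2073) = arcsin 0.2885 = 16.77°.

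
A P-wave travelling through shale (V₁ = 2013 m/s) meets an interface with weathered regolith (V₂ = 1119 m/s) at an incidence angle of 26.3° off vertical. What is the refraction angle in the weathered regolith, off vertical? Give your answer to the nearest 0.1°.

14.3°

sin θ₁/V₁ = sin θ₂/V₂ ⇒ sin θ₂ = 1119·sin 26.3°/2013 = 1119·0.4431/2013 = 0.2463.
θ₂ = sin⁻¹(0.2463) = 14.26° (from vertical).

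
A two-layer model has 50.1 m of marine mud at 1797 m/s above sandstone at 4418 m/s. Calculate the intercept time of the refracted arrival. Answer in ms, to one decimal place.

θ_c = arcsin(V₁/V₂) = arcsin(1797/4418) = 24.00°; cos θ_c = 0.9135.
tᵢ = 2h·cos θ_c / V₁ = 2·50.1·0.9135 / 1797 = 0.05094 s.

50.9 ms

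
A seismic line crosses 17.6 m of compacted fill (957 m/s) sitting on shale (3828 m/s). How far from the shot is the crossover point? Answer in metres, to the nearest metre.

θ_c = arcsin(957/3828) = 14.48°, so cos θ_c = 0.9682 and tᵢ = 2h cos θ_c/V₁ = 0.0356 s.
At crossover x/V₁ = x/V₂ + tᵢ ⇒ x = tᵢ/(1/V₁ − 1/V₂) = 0.03561/(1.0449e-03 − 2.6123e-04) = 45.44 m.

45 m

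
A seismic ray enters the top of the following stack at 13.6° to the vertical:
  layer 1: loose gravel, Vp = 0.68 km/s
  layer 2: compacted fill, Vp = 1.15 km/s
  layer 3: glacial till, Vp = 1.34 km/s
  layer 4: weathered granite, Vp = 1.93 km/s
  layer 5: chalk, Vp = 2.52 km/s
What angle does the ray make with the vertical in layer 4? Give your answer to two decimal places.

Snell's law across each interface conserves sin θ / V, so sin θ_4 = V_4·sin θ₁/V₁.
sin θ_4 = 1.93 × sin 13.6° / 0.68 = 0.6674.
θ_4 = 41.87° from the vertical.

41.87°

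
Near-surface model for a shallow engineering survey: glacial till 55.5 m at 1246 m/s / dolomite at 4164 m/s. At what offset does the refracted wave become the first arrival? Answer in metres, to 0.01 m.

θ_c = arcsin(1246/4164) = 17.41°, so cos θ_c = 0.9542 and tᵢ = 2h cos θ_c/V₁ = 0.0850 s.
At crossover x/V₁ = x/V₂ + tᵢ ⇒ x = tᵢ/(1/V₁ − 1/V₂) = 0.08500/(8.0257e-04 − 2.4015e-04) = 151.14 m.

151.14 m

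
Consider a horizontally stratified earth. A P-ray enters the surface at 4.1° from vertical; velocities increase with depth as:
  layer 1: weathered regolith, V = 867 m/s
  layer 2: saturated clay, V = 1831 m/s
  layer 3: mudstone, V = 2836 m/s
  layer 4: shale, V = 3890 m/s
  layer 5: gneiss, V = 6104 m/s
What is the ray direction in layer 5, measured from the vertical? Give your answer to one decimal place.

Ray parameter p = sin 4.1° / 867 = 8.2465e-05 s/m.
sin θ_5 = p·V_5 = 8.2465e-05 × 6104 = 0.5034.
θ_5 = arcsin 0.5034 = 30.22°.

30.2°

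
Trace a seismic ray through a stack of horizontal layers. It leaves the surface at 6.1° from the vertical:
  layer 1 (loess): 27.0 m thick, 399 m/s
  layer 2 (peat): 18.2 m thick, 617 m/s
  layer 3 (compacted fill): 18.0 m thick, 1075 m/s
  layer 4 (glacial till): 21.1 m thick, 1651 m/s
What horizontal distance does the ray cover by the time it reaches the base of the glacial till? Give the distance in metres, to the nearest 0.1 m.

p = sin θ₁/V₁ = sin 6.1°/399 = 2.6633e-04 s/m is conserved through the stack.
Layer 1: θ = 6.10°; offset = 27.0·tan 6.10° = 2.885 m.
Layer 2: sin θ = p·617 = 0.1643 → θ = 9.46°; offset = 18.2·tan 9.46° = 3.032 m.
Layer 3: sin θ = p·1075 = 0.2863 → θ = 16.64°; offset = 18.0·tan 16.64° = 5.379 m.
Layer 4: sin θ = p·1651 = 0.4397 → θ = 26.09°; offset = 21.1·tan 26.09° = 10.330 m.
Summing the layer offsets gives 21.626 m.

21.6 m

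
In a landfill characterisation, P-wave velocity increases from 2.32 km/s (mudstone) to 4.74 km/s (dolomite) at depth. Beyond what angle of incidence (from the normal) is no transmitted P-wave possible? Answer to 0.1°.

Critical incidence: sin θ_c = V₁/V₂ = 2.32/4.74 = 0.4895.
θ_c = arcsin 0.4895 = 29.30°.

29.3°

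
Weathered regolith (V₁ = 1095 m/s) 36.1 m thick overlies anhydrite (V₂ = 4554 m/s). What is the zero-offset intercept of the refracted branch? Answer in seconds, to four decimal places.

θ_c = arcsin(V₁/V₂) = arcsin(1095/4554) = 13.91°; cos θ_c = 0.9707.
tᵢ = 2h·cos θ_c / V₁ = 2·36.1·0.9707 / 1095 = 0.06400 s.

0.0640 s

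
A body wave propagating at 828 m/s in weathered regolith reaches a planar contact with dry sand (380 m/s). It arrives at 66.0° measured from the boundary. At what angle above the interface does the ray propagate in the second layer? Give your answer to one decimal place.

Angle from the normal: 90° − 66.0° = 24.0°.
sin θ₁/V₁ = sin θ₂/V₂ ⇒ sin θ₂ = 380·sin 24.0°/828 = 380·0.4067/828 = 0.1867.
θ₂ = arcsin 0.1867 = 10.76° from the normal.
From the interface: 90° − 10.76° = 79.24°.

79.2°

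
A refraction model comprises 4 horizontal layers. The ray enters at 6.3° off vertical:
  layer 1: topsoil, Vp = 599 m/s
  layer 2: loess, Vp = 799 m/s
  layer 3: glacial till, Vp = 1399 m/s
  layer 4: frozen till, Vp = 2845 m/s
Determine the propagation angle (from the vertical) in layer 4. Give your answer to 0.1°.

31.4°

Ray parameter p = sin 6.3° / 599 = 1.8320e-04 s/m.
sin θ_4 = p·V_4 = 1.8320e-04 × 2845 = 0.5212.
θ_4 = 31.41° from the vertical.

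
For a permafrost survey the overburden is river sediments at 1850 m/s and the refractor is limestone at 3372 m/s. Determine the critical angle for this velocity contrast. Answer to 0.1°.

Critical incidence: sin θ_c = V₁/V₂ = 1850/3372 = 0.5486.
θ_c = arcsin 0.5486 = 33.27°.

33.3°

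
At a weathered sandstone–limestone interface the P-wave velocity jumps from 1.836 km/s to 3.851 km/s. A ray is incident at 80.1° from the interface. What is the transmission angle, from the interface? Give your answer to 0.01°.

68.86°

Convert to the normal: θ₁ = 90° − 80.1° = 9.9°.
sin θ₁/V₁ = sin θ₂/V₂ ⇒ sin θ₂ = 3.851·sin 9.9°/1.836 = 3.851·0.1719/1.836 = 0.3606.
θ₂ = arcsin 0.3606 = 21.14° from the normal.
From the interface: 90° − 21.14° = 68.86°.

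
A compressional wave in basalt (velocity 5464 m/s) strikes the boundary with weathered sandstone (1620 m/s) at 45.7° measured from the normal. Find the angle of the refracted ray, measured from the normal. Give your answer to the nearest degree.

Snell's law: sin θ₂ = (V₂/V₁)·sin θ₁ = (1620/5464)·sin 45.7° = 0.2122.
θ₂ = arcsin 0.2122 = 12.25° from the normal.

12°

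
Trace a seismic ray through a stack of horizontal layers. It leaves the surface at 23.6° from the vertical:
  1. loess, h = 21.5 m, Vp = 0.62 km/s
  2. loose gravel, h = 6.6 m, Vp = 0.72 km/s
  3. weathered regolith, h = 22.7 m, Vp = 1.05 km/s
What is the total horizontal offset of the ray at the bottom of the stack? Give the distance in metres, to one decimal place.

p = sin θ₁/V₁ = sin 23.6°/0.62 = 6.4572e-01 s/km is conserved through the stack.
Layer 1: θ = 23.60°; offset = 21.5·tan 23.60° = 9.393 m.
Layer 2: sin θ = p·0.72 = 0.4649 → θ = 27.71°; offset = 6.6·tan 27.71° = 3.466 m.
Layer 3: sin θ = p·1.05 = 0.6780 → θ = 42.69°; offset = 22.7·tan 42.69° = 20.938 m.
Σ offsets = 33.797 m.

33.8 m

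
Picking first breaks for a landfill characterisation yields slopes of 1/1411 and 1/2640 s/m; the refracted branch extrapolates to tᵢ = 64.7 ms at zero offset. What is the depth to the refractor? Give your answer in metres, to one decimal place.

54.0 m

θ_c = arcsin(1411/2640) = 32.31°; cos θ_c = 0.8452.
tᵢ = 2h cos θ_c/V₁ ⇒ h = tᵢ·V₁/(2 cos θ_c) = 0.0647·1411/(2·0.8452) = 54.01 m.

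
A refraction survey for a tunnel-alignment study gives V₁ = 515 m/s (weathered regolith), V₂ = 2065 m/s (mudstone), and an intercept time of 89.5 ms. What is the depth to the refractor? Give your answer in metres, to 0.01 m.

θ_c = arcsin(515/2065) = 14.44°; cos θ_c = 0.9684.
tᵢ = 2h cos θ_c/V₁ ⇒ h = tᵢ·V₁/(2 cos θ_c) = 0.0895·515/(2·0.9684) = 23.80 m.

23.80 m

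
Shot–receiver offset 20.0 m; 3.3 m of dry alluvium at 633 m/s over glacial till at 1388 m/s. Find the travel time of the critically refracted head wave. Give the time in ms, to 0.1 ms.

t = x/V₂ + 2h·√(V₂²−V₁²)/(V₁V₂).
√(V₂²−V₁²) = √(1388²−633²) = 1235.3 m/s; delay term = 2·3.3·1235.3/(633·1388) = 0.00928 s.
t = 20.0/1388 + 0.00928 = 0.02369 s.

23.7 ms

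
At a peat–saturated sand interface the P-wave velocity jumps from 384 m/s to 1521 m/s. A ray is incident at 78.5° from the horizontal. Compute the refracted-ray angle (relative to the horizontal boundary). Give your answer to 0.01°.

Angle from the normal: 90° − 78.5° = 11.5°.
Snell's law: sin θ₂ = (V₂/V₁)·sin θ₁ = (1521/384)·sin 11.5° = 0.7897.
θ₂ = sin⁻¹(0.7897) = 52.16° (from vertical).
From the interface: 90° − 52.16° = 37.84°.

37.84°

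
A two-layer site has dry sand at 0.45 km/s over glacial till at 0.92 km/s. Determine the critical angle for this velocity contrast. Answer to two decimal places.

29.28°

At critical incidence the refracted ray runs along the interface (θ₂ = 90°), so sin θ_c = V₁/V₂.
θ_c = arcsin(0.45/0.92) = arcsin 0.4891 = 29.28°.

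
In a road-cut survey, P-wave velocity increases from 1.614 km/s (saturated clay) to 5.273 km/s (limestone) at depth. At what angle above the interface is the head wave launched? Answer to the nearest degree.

72°

At critical incidence the refracted ray runs along the interface (θ₂ = 90°), so sin θ_c = V₁/V₂.
θ_c = arcsin(1.614/5.273) = arcsin 0.3061 = 17.82°.
Measured from the interface: 90° − 17.82° = 72.18°.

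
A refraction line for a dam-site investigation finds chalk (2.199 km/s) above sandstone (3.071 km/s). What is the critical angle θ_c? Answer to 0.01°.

At critical incidence the refracted ray runs along the interface (θ₂ = 90°), so sin θ_c = V₁/V₂.
θ_c = arcsin(2.199/3.071) = arcsin 0.7161 = 45.73°.

45.73°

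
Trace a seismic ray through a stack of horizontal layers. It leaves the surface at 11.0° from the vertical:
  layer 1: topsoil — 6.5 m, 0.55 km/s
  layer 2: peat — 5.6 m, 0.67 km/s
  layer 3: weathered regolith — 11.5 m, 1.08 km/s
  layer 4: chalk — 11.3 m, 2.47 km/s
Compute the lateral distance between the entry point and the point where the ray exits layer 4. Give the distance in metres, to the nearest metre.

26 m

Apply Snell's law at each interface; in layer i the horizontal offset is hᵢ·tan θᵢ.
Layer 1: θ = 11.00°; offset = 6.5·tan 11.00° = 1.263 m.
Layer 2: sin θ = 0.67·sin 11.0°/0.55 = 0.2324, θ = 13.44°; offset = 5.6·tan 13.44° = 1.338 m.
Layer 3: sin θ = 1.08·sin 11.0°/0.55 = 0.3747, θ = 22.00°; offset = 11.5·tan 22.00° = 4.647 m.
Layer 4: sin θ = 2.47·sin 11.0°/0.55 = 0.8569, θ = 58.97°; offset = 11.3·tan 58.97° = 18.785 m.
Summing the layer offsets gives 26.034 m.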